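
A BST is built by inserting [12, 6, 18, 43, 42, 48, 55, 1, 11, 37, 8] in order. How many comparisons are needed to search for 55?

Search path for 55: 12 -> 18 -> 43 -> 48 -> 55
Found: True
Comparisons: 5


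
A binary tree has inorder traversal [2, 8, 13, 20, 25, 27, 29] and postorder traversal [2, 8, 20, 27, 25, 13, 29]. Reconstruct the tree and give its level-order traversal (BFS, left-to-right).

Inorder:   [2, 8, 13, 20, 25, 27, 29]
Postorder: [2, 8, 20, 27, 25, 13, 29]
Algorithm: postorder visits root last, so walk postorder right-to-left;
each value is the root of the current inorder slice — split it at that
value, recurse on the right subtree first, then the left.
Recursive splits:
  root=29; inorder splits into left=[2, 8, 13, 20, 25, 27], right=[]
  root=13; inorder splits into left=[2, 8], right=[20, 25, 27]
  root=25; inorder splits into left=[20], right=[27]
  root=27; inorder splits into left=[], right=[]
  root=20; inorder splits into left=[], right=[]
  root=8; inorder splits into left=[2], right=[]
  root=2; inorder splits into left=[], right=[]
Reconstructed level-order: [29, 13, 8, 25, 2, 20, 27]


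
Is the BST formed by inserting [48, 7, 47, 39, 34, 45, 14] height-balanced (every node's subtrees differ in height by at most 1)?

Tree (level-order array): [48, 7, None, None, 47, 39, None, 34, 45, 14]
Definition: a tree is height-balanced if, at every node, |h(left) - h(right)| <= 1 (empty subtree has height -1).
Bottom-up per-node check:
  node 14: h_left=-1, h_right=-1, diff=0 [OK], height=0
  node 34: h_left=0, h_right=-1, diff=1 [OK], height=1
  node 45: h_left=-1, h_right=-1, diff=0 [OK], height=0
  node 39: h_left=1, h_right=0, diff=1 [OK], height=2
  node 47: h_left=2, h_right=-1, diff=3 [FAIL (|2--1|=3 > 1)], height=3
  node 7: h_left=-1, h_right=3, diff=4 [FAIL (|-1-3|=4 > 1)], height=4
  node 48: h_left=4, h_right=-1, diff=5 [FAIL (|4--1|=5 > 1)], height=5
Node 47 violates the condition: |2 - -1| = 3 > 1.
Result: Not balanced


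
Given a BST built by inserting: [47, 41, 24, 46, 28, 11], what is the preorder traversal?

Tree insertion order: [47, 41, 24, 46, 28, 11]
Tree (level-order array): [47, 41, None, 24, 46, 11, 28]
Preorder traversal: [47, 41, 24, 11, 28, 46]


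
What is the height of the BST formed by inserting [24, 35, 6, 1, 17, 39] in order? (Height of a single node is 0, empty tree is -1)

Insertion order: [24, 35, 6, 1, 17, 39]
Tree (level-order array): [24, 6, 35, 1, 17, None, 39]
Compute height bottom-up (empty subtree = -1):
  height(1) = 1 + max(-1, -1) = 0
  height(17) = 1 + max(-1, -1) = 0
  height(6) = 1 + max(0, 0) = 1
  height(39) = 1 + max(-1, -1) = 0
  height(35) = 1 + max(-1, 0) = 1
  height(24) = 1 + max(1, 1) = 2
Height = 2


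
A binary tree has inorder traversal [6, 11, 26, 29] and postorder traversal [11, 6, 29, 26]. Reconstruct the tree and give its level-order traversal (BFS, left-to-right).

Inorder:   [6, 11, 26, 29]
Postorder: [11, 6, 29, 26]
Algorithm: postorder visits root last, so walk postorder right-to-left;
each value is the root of the current inorder slice — split it at that
value, recurse on the right subtree first, then the left.
Recursive splits:
  root=26; inorder splits into left=[6, 11], right=[29]
  root=29; inorder splits into left=[], right=[]
  root=6; inorder splits into left=[], right=[11]
  root=11; inorder splits into left=[], right=[]
Reconstructed level-order: [26, 6, 29, 11]


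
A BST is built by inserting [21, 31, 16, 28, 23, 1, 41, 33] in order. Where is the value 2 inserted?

Starting tree (level order): [21, 16, 31, 1, None, 28, 41, None, None, 23, None, 33]
Insertion path: 21 -> 16 -> 1
Result: insert 2 as right child of 1
Final tree (level order): [21, 16, 31, 1, None, 28, 41, None, 2, 23, None, 33]


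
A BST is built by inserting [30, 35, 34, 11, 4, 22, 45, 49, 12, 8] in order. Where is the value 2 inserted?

Starting tree (level order): [30, 11, 35, 4, 22, 34, 45, None, 8, 12, None, None, None, None, 49]
Insertion path: 30 -> 11 -> 4
Result: insert 2 as left child of 4
Final tree (level order): [30, 11, 35, 4, 22, 34, 45, 2, 8, 12, None, None, None, None, 49]


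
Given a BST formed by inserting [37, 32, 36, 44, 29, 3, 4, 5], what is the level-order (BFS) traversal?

Tree insertion order: [37, 32, 36, 44, 29, 3, 4, 5]
Tree (level-order array): [37, 32, 44, 29, 36, None, None, 3, None, None, None, None, 4, None, 5]
BFS from the root, enqueuing left then right child of each popped node:
  queue [37] -> pop 37, enqueue [32, 44], visited so far: [37]
  queue [32, 44] -> pop 32, enqueue [29, 36], visited so far: [37, 32]
  queue [44, 29, 36] -> pop 44, enqueue [none], visited so far: [37, 32, 44]
  queue [29, 36] -> pop 29, enqueue [3], visited so far: [37, 32, 44, 29]
  queue [36, 3] -> pop 36, enqueue [none], visited so far: [37, 32, 44, 29, 36]
  queue [3] -> pop 3, enqueue [4], visited so far: [37, 32, 44, 29, 36, 3]
  queue [4] -> pop 4, enqueue [5], visited so far: [37, 32, 44, 29, 36, 3, 4]
  queue [5] -> pop 5, enqueue [none], visited so far: [37, 32, 44, 29, 36, 3, 4, 5]
Result: [37, 32, 44, 29, 36, 3, 4, 5]


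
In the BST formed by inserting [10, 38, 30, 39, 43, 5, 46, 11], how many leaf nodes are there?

Tree built from: [10, 38, 30, 39, 43, 5, 46, 11]
Tree (level-order array): [10, 5, 38, None, None, 30, 39, 11, None, None, 43, None, None, None, 46]
Rule: A leaf has 0 children.
Per-node child counts:
  node 10: 2 child(ren)
  node 5: 0 child(ren)
  node 38: 2 child(ren)
  node 30: 1 child(ren)
  node 11: 0 child(ren)
  node 39: 1 child(ren)
  node 43: 1 child(ren)
  node 46: 0 child(ren)
Matching nodes: [5, 11, 46]
Count of leaf nodes: 3


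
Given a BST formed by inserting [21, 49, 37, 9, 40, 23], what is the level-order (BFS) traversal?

Tree insertion order: [21, 49, 37, 9, 40, 23]
Tree (level-order array): [21, 9, 49, None, None, 37, None, 23, 40]
BFS from the root, enqueuing left then right child of each popped node:
  queue [21] -> pop 21, enqueue [9, 49], visited so far: [21]
  queue [9, 49] -> pop 9, enqueue [none], visited so far: [21, 9]
  queue [49] -> pop 49, enqueue [37], visited so far: [21, 9, 49]
  queue [37] -> pop 37, enqueue [23, 40], visited so far: [21, 9, 49, 37]
  queue [23, 40] -> pop 23, enqueue [none], visited so far: [21, 9, 49, 37, 23]
  queue [40] -> pop 40, enqueue [none], visited so far: [21, 9, 49, 37, 23, 40]
Result: [21, 9, 49, 37, 23, 40]


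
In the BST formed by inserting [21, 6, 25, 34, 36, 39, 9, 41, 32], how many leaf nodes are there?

Tree built from: [21, 6, 25, 34, 36, 39, 9, 41, 32]
Tree (level-order array): [21, 6, 25, None, 9, None, 34, None, None, 32, 36, None, None, None, 39, None, 41]
Rule: A leaf has 0 children.
Per-node child counts:
  node 21: 2 child(ren)
  node 6: 1 child(ren)
  node 9: 0 child(ren)
  node 25: 1 child(ren)
  node 34: 2 child(ren)
  node 32: 0 child(ren)
  node 36: 1 child(ren)
  node 39: 1 child(ren)
  node 41: 0 child(ren)
Matching nodes: [9, 32, 41]
Count of leaf nodes: 3


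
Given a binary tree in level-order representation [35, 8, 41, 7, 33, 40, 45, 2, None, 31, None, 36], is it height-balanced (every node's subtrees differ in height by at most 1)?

Tree (level-order array): [35, 8, 41, 7, 33, 40, 45, 2, None, 31, None, 36]
Definition: a tree is height-balanced if, at every node, |h(left) - h(right)| <= 1 (empty subtree has height -1).
Bottom-up per-node check:
  node 2: h_left=-1, h_right=-1, diff=0 [OK], height=0
  node 7: h_left=0, h_right=-1, diff=1 [OK], height=1
  node 31: h_left=-1, h_right=-1, diff=0 [OK], height=0
  node 33: h_left=0, h_right=-1, diff=1 [OK], height=1
  node 8: h_left=1, h_right=1, diff=0 [OK], height=2
  node 36: h_left=-1, h_right=-1, diff=0 [OK], height=0
  node 40: h_left=0, h_right=-1, diff=1 [OK], height=1
  node 45: h_left=-1, h_right=-1, diff=0 [OK], height=0
  node 41: h_left=1, h_right=0, diff=1 [OK], height=2
  node 35: h_left=2, h_right=2, diff=0 [OK], height=3
All nodes satisfy the balance condition.
Result: Balanced


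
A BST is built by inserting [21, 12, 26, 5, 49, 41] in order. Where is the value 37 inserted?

Starting tree (level order): [21, 12, 26, 5, None, None, 49, None, None, 41]
Insertion path: 21 -> 26 -> 49 -> 41
Result: insert 37 as left child of 41
Final tree (level order): [21, 12, 26, 5, None, None, 49, None, None, 41, None, 37]


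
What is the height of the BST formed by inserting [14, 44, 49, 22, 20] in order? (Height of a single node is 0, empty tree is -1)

Insertion order: [14, 44, 49, 22, 20]
Tree (level-order array): [14, None, 44, 22, 49, 20]
Compute height bottom-up (empty subtree = -1):
  height(20) = 1 + max(-1, -1) = 0
  height(22) = 1 + max(0, -1) = 1
  height(49) = 1 + max(-1, -1) = 0
  height(44) = 1 + max(1, 0) = 2
  height(14) = 1 + max(-1, 2) = 3
Height = 3


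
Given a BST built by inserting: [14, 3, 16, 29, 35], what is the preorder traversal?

Tree insertion order: [14, 3, 16, 29, 35]
Tree (level-order array): [14, 3, 16, None, None, None, 29, None, 35]
Preorder traversal: [14, 3, 16, 29, 35]


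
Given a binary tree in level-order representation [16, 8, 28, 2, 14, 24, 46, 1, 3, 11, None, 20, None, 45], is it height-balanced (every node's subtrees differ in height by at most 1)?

Tree (level-order array): [16, 8, 28, 2, 14, 24, 46, 1, 3, 11, None, 20, None, 45]
Definition: a tree is height-balanced if, at every node, |h(left) - h(right)| <= 1 (empty subtree has height -1).
Bottom-up per-node check:
  node 1: h_left=-1, h_right=-1, diff=0 [OK], height=0
  node 3: h_left=-1, h_right=-1, diff=0 [OK], height=0
  node 2: h_left=0, h_right=0, diff=0 [OK], height=1
  node 11: h_left=-1, h_right=-1, diff=0 [OK], height=0
  node 14: h_left=0, h_right=-1, diff=1 [OK], height=1
  node 8: h_left=1, h_right=1, diff=0 [OK], height=2
  node 20: h_left=-1, h_right=-1, diff=0 [OK], height=0
  node 24: h_left=0, h_right=-1, diff=1 [OK], height=1
  node 45: h_left=-1, h_right=-1, diff=0 [OK], height=0
  node 46: h_left=0, h_right=-1, diff=1 [OK], height=1
  node 28: h_left=1, h_right=1, diff=0 [OK], height=2
  node 16: h_left=2, h_right=2, diff=0 [OK], height=3
All nodes satisfy the balance condition.
Result: Balanced


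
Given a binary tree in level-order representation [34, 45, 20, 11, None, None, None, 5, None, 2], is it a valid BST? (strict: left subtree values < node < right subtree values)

Level-order array: [34, 45, 20, 11, None, None, None, 5, None, 2]
Validate using subtree bounds (lo, hi): at each node, require lo < value < hi,
then recurse left with hi=value and right with lo=value.
Preorder trace (stopping at first violation):
  at node 34 with bounds (-inf, +inf): OK
  at node 45 with bounds (-inf, 34): VIOLATION
Node 45 violates its bound: not (-inf < 45 < 34).
Result: Not a valid BST


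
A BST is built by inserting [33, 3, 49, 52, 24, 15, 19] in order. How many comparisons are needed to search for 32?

Search path for 32: 33 -> 3 -> 24
Found: False
Comparisons: 3


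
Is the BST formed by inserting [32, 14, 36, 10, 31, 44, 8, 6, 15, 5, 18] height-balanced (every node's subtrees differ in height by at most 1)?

Tree (level-order array): [32, 14, 36, 10, 31, None, 44, 8, None, 15, None, None, None, 6, None, None, 18, 5]
Definition: a tree is height-balanced if, at every node, |h(left) - h(right)| <= 1 (empty subtree has height -1).
Bottom-up per-node check:
  node 5: h_left=-1, h_right=-1, diff=0 [OK], height=0
  node 6: h_left=0, h_right=-1, diff=1 [OK], height=1
  node 8: h_left=1, h_right=-1, diff=2 [FAIL (|1--1|=2 > 1)], height=2
  node 10: h_left=2, h_right=-1, diff=3 [FAIL (|2--1|=3 > 1)], height=3
  node 18: h_left=-1, h_right=-1, diff=0 [OK], height=0
  node 15: h_left=-1, h_right=0, diff=1 [OK], height=1
  node 31: h_left=1, h_right=-1, diff=2 [FAIL (|1--1|=2 > 1)], height=2
  node 14: h_left=3, h_right=2, diff=1 [OK], height=4
  node 44: h_left=-1, h_right=-1, diff=0 [OK], height=0
  node 36: h_left=-1, h_right=0, diff=1 [OK], height=1
  node 32: h_left=4, h_right=1, diff=3 [FAIL (|4-1|=3 > 1)], height=5
Node 8 violates the condition: |1 - -1| = 2 > 1.
Result: Not balanced


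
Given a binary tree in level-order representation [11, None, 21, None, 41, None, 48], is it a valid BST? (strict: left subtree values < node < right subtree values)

Level-order array: [11, None, 21, None, 41, None, 48]
Validate using subtree bounds (lo, hi): at each node, require lo < value < hi,
then recurse left with hi=value and right with lo=value.
Preorder trace (stopping at first violation):
  at node 11 with bounds (-inf, +inf): OK
  at node 21 with bounds (11, +inf): OK
  at node 41 with bounds (21, +inf): OK
  at node 48 with bounds (41, +inf): OK
No violation found at any node.
Result: Valid BST


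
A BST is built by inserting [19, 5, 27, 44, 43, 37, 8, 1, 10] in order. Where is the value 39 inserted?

Starting tree (level order): [19, 5, 27, 1, 8, None, 44, None, None, None, 10, 43, None, None, None, 37]
Insertion path: 19 -> 27 -> 44 -> 43 -> 37
Result: insert 39 as right child of 37
Final tree (level order): [19, 5, 27, 1, 8, None, 44, None, None, None, 10, 43, None, None, None, 37, None, None, 39]


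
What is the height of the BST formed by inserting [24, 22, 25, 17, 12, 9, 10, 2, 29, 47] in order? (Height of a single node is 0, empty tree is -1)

Insertion order: [24, 22, 25, 17, 12, 9, 10, 2, 29, 47]
Tree (level-order array): [24, 22, 25, 17, None, None, 29, 12, None, None, 47, 9, None, None, None, 2, 10]
Compute height bottom-up (empty subtree = -1):
  height(2) = 1 + max(-1, -1) = 0
  height(10) = 1 + max(-1, -1) = 0
  height(9) = 1 + max(0, 0) = 1
  height(12) = 1 + max(1, -1) = 2
  height(17) = 1 + max(2, -1) = 3
  height(22) = 1 + max(3, -1) = 4
  height(47) = 1 + max(-1, -1) = 0
  height(29) = 1 + max(-1, 0) = 1
  height(25) = 1 + max(-1, 1) = 2
  height(24) = 1 + max(4, 2) = 5
Height = 5


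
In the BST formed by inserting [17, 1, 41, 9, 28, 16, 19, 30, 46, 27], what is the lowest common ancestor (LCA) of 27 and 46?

Tree insertion order: [17, 1, 41, 9, 28, 16, 19, 30, 46, 27]
Tree (level-order array): [17, 1, 41, None, 9, 28, 46, None, 16, 19, 30, None, None, None, None, None, 27]
In a BST, the LCA of p=27, q=46 is the first node v on the
root-to-leaf path with p <= v <= q (go left if both < v, right if both > v).
Walk from root:
  at 17: both 27 and 46 > 17, go right
  at 41: 27 <= 41 <= 46, this is the LCA
LCA = 41


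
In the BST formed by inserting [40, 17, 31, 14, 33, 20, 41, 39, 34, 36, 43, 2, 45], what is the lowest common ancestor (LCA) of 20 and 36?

Tree insertion order: [40, 17, 31, 14, 33, 20, 41, 39, 34, 36, 43, 2, 45]
Tree (level-order array): [40, 17, 41, 14, 31, None, 43, 2, None, 20, 33, None, 45, None, None, None, None, None, 39, None, None, 34, None, None, 36]
In a BST, the LCA of p=20, q=36 is the first node v on the
root-to-leaf path with p <= v <= q (go left if both < v, right if both > v).
Walk from root:
  at 40: both 20 and 36 < 40, go left
  at 17: both 20 and 36 > 17, go right
  at 31: 20 <= 31 <= 36, this is the LCA
LCA = 31


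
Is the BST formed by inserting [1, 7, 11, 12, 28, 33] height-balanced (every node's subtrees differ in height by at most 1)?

Tree (level-order array): [1, None, 7, None, 11, None, 12, None, 28, None, 33]
Definition: a tree is height-balanced if, at every node, |h(left) - h(right)| <= 1 (empty subtree has height -1).
Bottom-up per-node check:
  node 33: h_left=-1, h_right=-1, diff=0 [OK], height=0
  node 28: h_left=-1, h_right=0, diff=1 [OK], height=1
  node 12: h_left=-1, h_right=1, diff=2 [FAIL (|-1-1|=2 > 1)], height=2
  node 11: h_left=-1, h_right=2, diff=3 [FAIL (|-1-2|=3 > 1)], height=3
  node 7: h_left=-1, h_right=3, diff=4 [FAIL (|-1-3|=4 > 1)], height=4
  node 1: h_left=-1, h_right=4, diff=5 [FAIL (|-1-4|=5 > 1)], height=5
Node 12 violates the condition: |-1 - 1| = 2 > 1.
Result: Not balanced


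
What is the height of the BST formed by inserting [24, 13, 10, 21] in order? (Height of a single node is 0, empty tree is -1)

Insertion order: [24, 13, 10, 21]
Tree (level-order array): [24, 13, None, 10, 21]
Compute height bottom-up (empty subtree = -1):
  height(10) = 1 + max(-1, -1) = 0
  height(21) = 1 + max(-1, -1) = 0
  height(13) = 1 + max(0, 0) = 1
  height(24) = 1 + max(1, -1) = 2
Height = 2


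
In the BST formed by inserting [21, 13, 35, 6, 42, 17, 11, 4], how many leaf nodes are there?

Tree built from: [21, 13, 35, 6, 42, 17, 11, 4]
Tree (level-order array): [21, 13, 35, 6, 17, None, 42, 4, 11]
Rule: A leaf has 0 children.
Per-node child counts:
  node 21: 2 child(ren)
  node 13: 2 child(ren)
  node 6: 2 child(ren)
  node 4: 0 child(ren)
  node 11: 0 child(ren)
  node 17: 0 child(ren)
  node 35: 1 child(ren)
  node 42: 0 child(ren)
Matching nodes: [4, 11, 17, 42]
Count of leaf nodes: 4


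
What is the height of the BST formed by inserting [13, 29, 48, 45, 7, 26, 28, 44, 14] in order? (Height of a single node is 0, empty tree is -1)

Insertion order: [13, 29, 48, 45, 7, 26, 28, 44, 14]
Tree (level-order array): [13, 7, 29, None, None, 26, 48, 14, 28, 45, None, None, None, None, None, 44]
Compute height bottom-up (empty subtree = -1):
  height(7) = 1 + max(-1, -1) = 0
  height(14) = 1 + max(-1, -1) = 0
  height(28) = 1 + max(-1, -1) = 0
  height(26) = 1 + max(0, 0) = 1
  height(44) = 1 + max(-1, -1) = 0
  height(45) = 1 + max(0, -1) = 1
  height(48) = 1 + max(1, -1) = 2
  height(29) = 1 + max(1, 2) = 3
  height(13) = 1 + max(0, 3) = 4
Height = 4


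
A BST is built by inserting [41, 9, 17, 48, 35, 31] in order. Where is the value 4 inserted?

Starting tree (level order): [41, 9, 48, None, 17, None, None, None, 35, 31]
Insertion path: 41 -> 9
Result: insert 4 as left child of 9
Final tree (level order): [41, 9, 48, 4, 17, None, None, None, None, None, 35, 31]


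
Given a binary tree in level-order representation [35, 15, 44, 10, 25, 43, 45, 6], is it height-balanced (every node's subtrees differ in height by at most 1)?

Tree (level-order array): [35, 15, 44, 10, 25, 43, 45, 6]
Definition: a tree is height-balanced if, at every node, |h(left) - h(right)| <= 1 (empty subtree has height -1).
Bottom-up per-node check:
  node 6: h_left=-1, h_right=-1, diff=0 [OK], height=0
  node 10: h_left=0, h_right=-1, diff=1 [OK], height=1
  node 25: h_left=-1, h_right=-1, diff=0 [OK], height=0
  node 15: h_left=1, h_right=0, diff=1 [OK], height=2
  node 43: h_left=-1, h_right=-1, diff=0 [OK], height=0
  node 45: h_left=-1, h_right=-1, diff=0 [OK], height=0
  node 44: h_left=0, h_right=0, diff=0 [OK], height=1
  node 35: h_left=2, h_right=1, diff=1 [OK], height=3
All nodes satisfy the balance condition.
Result: Balanced


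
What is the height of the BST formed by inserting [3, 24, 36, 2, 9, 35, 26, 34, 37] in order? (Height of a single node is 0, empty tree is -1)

Insertion order: [3, 24, 36, 2, 9, 35, 26, 34, 37]
Tree (level-order array): [3, 2, 24, None, None, 9, 36, None, None, 35, 37, 26, None, None, None, None, 34]
Compute height bottom-up (empty subtree = -1):
  height(2) = 1 + max(-1, -1) = 0
  height(9) = 1 + max(-1, -1) = 0
  height(34) = 1 + max(-1, -1) = 0
  height(26) = 1 + max(-1, 0) = 1
  height(35) = 1 + max(1, -1) = 2
  height(37) = 1 + max(-1, -1) = 0
  height(36) = 1 + max(2, 0) = 3
  height(24) = 1 + max(0, 3) = 4
  height(3) = 1 + max(0, 4) = 5
Height = 5


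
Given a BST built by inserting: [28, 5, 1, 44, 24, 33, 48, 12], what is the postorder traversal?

Tree insertion order: [28, 5, 1, 44, 24, 33, 48, 12]
Tree (level-order array): [28, 5, 44, 1, 24, 33, 48, None, None, 12]
Postorder traversal: [1, 12, 24, 5, 33, 48, 44, 28]


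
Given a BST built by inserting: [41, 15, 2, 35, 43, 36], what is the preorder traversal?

Tree insertion order: [41, 15, 2, 35, 43, 36]
Tree (level-order array): [41, 15, 43, 2, 35, None, None, None, None, None, 36]
Preorder traversal: [41, 15, 2, 35, 36, 43]


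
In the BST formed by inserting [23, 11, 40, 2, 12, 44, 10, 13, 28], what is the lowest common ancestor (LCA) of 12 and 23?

Tree insertion order: [23, 11, 40, 2, 12, 44, 10, 13, 28]
Tree (level-order array): [23, 11, 40, 2, 12, 28, 44, None, 10, None, 13]
In a BST, the LCA of p=12, q=23 is the first node v on the
root-to-leaf path with p <= v <= q (go left if both < v, right if both > v).
Walk from root:
  at 23: 12 <= 23 <= 23, this is the LCA
LCA = 23


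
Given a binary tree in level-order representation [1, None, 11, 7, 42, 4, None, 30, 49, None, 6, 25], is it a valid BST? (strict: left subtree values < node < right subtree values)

Level-order array: [1, None, 11, 7, 42, 4, None, 30, 49, None, 6, 25]
Validate using subtree bounds (lo, hi): at each node, require lo < value < hi,
then recurse left with hi=value and right with lo=value.
Preorder trace (stopping at first violation):
  at node 1 with bounds (-inf, +inf): OK
  at node 11 with bounds (1, +inf): OK
  at node 7 with bounds (1, 11): OK
  at node 4 with bounds (1, 7): OK
  at node 6 with bounds (4, 7): OK
  at node 42 with bounds (11, +inf): OK
  at node 30 with bounds (11, 42): OK
  at node 25 with bounds (11, 30): OK
  at node 49 with bounds (42, +inf): OK
No violation found at any node.
Result: Valid BST


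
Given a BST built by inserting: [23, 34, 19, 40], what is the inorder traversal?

Tree insertion order: [23, 34, 19, 40]
Tree (level-order array): [23, 19, 34, None, None, None, 40]
Inorder traversal: [19, 23, 34, 40]


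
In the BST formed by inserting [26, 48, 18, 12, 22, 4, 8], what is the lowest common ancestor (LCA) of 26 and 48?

Tree insertion order: [26, 48, 18, 12, 22, 4, 8]
Tree (level-order array): [26, 18, 48, 12, 22, None, None, 4, None, None, None, None, 8]
In a BST, the LCA of p=26, q=48 is the first node v on the
root-to-leaf path with p <= v <= q (go left if both < v, right if both > v).
Walk from root:
  at 26: 26 <= 26 <= 48, this is the LCA
LCA = 26


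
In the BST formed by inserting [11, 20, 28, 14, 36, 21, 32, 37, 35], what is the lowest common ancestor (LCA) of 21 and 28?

Tree insertion order: [11, 20, 28, 14, 36, 21, 32, 37, 35]
Tree (level-order array): [11, None, 20, 14, 28, None, None, 21, 36, None, None, 32, 37, None, 35]
In a BST, the LCA of p=21, q=28 is the first node v on the
root-to-leaf path with p <= v <= q (go left if both < v, right if both > v).
Walk from root:
  at 11: both 21 and 28 > 11, go right
  at 20: both 21 and 28 > 20, go right
  at 28: 21 <= 28 <= 28, this is the LCA
LCA = 28


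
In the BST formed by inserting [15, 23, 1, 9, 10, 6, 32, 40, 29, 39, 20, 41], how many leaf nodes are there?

Tree built from: [15, 23, 1, 9, 10, 6, 32, 40, 29, 39, 20, 41]
Tree (level-order array): [15, 1, 23, None, 9, 20, 32, 6, 10, None, None, 29, 40, None, None, None, None, None, None, 39, 41]
Rule: A leaf has 0 children.
Per-node child counts:
  node 15: 2 child(ren)
  node 1: 1 child(ren)
  node 9: 2 child(ren)
  node 6: 0 child(ren)
  node 10: 0 child(ren)
  node 23: 2 child(ren)
  node 20: 0 child(ren)
  node 32: 2 child(ren)
  node 29: 0 child(ren)
  node 40: 2 child(ren)
  node 39: 0 child(ren)
  node 41: 0 child(ren)
Matching nodes: [6, 10, 20, 29, 39, 41]
Count of leaf nodes: 6


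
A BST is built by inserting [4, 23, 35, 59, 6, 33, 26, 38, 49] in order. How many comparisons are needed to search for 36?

Search path for 36: 4 -> 23 -> 35 -> 59 -> 38
Found: False
Comparisons: 5


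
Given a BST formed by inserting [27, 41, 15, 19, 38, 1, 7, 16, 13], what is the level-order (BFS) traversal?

Tree insertion order: [27, 41, 15, 19, 38, 1, 7, 16, 13]
Tree (level-order array): [27, 15, 41, 1, 19, 38, None, None, 7, 16, None, None, None, None, 13]
BFS from the root, enqueuing left then right child of each popped node:
  queue [27] -> pop 27, enqueue [15, 41], visited so far: [27]
  queue [15, 41] -> pop 15, enqueue [1, 19], visited so far: [27, 15]
  queue [41, 1, 19] -> pop 41, enqueue [38], visited so far: [27, 15, 41]
  queue [1, 19, 38] -> pop 1, enqueue [7], visited so far: [27, 15, 41, 1]
  queue [19, 38, 7] -> pop 19, enqueue [16], visited so far: [27, 15, 41, 1, 19]
  queue [38, 7, 16] -> pop 38, enqueue [none], visited so far: [27, 15, 41, 1, 19, 38]
  queue [7, 16] -> pop 7, enqueue [13], visited so far: [27, 15, 41, 1, 19, 38, 7]
  queue [16, 13] -> pop 16, enqueue [none], visited so far: [27, 15, 41, 1, 19, 38, 7, 16]
  queue [13] -> pop 13, enqueue [none], visited so far: [27, 15, 41, 1, 19, 38, 7, 16, 13]
Result: [27, 15, 41, 1, 19, 38, 7, 16, 13]


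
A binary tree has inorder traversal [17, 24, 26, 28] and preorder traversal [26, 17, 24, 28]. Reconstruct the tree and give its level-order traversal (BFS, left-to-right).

Inorder:  [17, 24, 26, 28]
Preorder: [26, 17, 24, 28]
Algorithm: preorder visits root first, so consume preorder in order;
for each root, split the current inorder slice at that value into
left-subtree inorder and right-subtree inorder, then recurse.
Recursive splits:
  root=26; inorder splits into left=[17, 24], right=[28]
  root=17; inorder splits into left=[], right=[24]
  root=24; inorder splits into left=[], right=[]
  root=28; inorder splits into left=[], right=[]
Reconstructed level-order: [26, 17, 28, 24]


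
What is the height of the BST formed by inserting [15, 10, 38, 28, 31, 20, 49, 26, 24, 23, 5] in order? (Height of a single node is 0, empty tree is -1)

Insertion order: [15, 10, 38, 28, 31, 20, 49, 26, 24, 23, 5]
Tree (level-order array): [15, 10, 38, 5, None, 28, 49, None, None, 20, 31, None, None, None, 26, None, None, 24, None, 23]
Compute height bottom-up (empty subtree = -1):
  height(5) = 1 + max(-1, -1) = 0
  height(10) = 1 + max(0, -1) = 1
  height(23) = 1 + max(-1, -1) = 0
  height(24) = 1 + max(0, -1) = 1
  height(26) = 1 + max(1, -1) = 2
  height(20) = 1 + max(-1, 2) = 3
  height(31) = 1 + max(-1, -1) = 0
  height(28) = 1 + max(3, 0) = 4
  height(49) = 1 + max(-1, -1) = 0
  height(38) = 1 + max(4, 0) = 5
  height(15) = 1 + max(1, 5) = 6
Height = 6


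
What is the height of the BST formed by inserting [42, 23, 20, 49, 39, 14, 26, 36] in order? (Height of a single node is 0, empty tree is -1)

Insertion order: [42, 23, 20, 49, 39, 14, 26, 36]
Tree (level-order array): [42, 23, 49, 20, 39, None, None, 14, None, 26, None, None, None, None, 36]
Compute height bottom-up (empty subtree = -1):
  height(14) = 1 + max(-1, -1) = 0
  height(20) = 1 + max(0, -1) = 1
  height(36) = 1 + max(-1, -1) = 0
  height(26) = 1 + max(-1, 0) = 1
  height(39) = 1 + max(1, -1) = 2
  height(23) = 1 + max(1, 2) = 3
  height(49) = 1 + max(-1, -1) = 0
  height(42) = 1 + max(3, 0) = 4
Height = 4


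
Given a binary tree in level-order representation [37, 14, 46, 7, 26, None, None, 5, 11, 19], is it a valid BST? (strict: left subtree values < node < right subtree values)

Level-order array: [37, 14, 46, 7, 26, None, None, 5, 11, 19]
Validate using subtree bounds (lo, hi): at each node, require lo < value < hi,
then recurse left with hi=value and right with lo=value.
Preorder trace (stopping at first violation):
  at node 37 with bounds (-inf, +inf): OK
  at node 14 with bounds (-inf, 37): OK
  at node 7 with bounds (-inf, 14): OK
  at node 5 with bounds (-inf, 7): OK
  at node 11 with bounds (7, 14): OK
  at node 26 with bounds (14, 37): OK
  at node 19 with bounds (14, 26): OK
  at node 46 with bounds (37, +inf): OK
No violation found at any node.
Result: Valid BST


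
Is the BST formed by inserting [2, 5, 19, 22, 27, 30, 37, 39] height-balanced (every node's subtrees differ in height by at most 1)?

Tree (level-order array): [2, None, 5, None, 19, None, 22, None, 27, None, 30, None, 37, None, 39]
Definition: a tree is height-balanced if, at every node, |h(left) - h(right)| <= 1 (empty subtree has height -1).
Bottom-up per-node check:
  node 39: h_left=-1, h_right=-1, diff=0 [OK], height=0
  node 37: h_left=-1, h_right=0, diff=1 [OK], height=1
  node 30: h_left=-1, h_right=1, diff=2 [FAIL (|-1-1|=2 > 1)], height=2
  node 27: h_left=-1, h_right=2, diff=3 [FAIL (|-1-2|=3 > 1)], height=3
  node 22: h_left=-1, h_right=3, diff=4 [FAIL (|-1-3|=4 > 1)], height=4
  node 19: h_left=-1, h_right=4, diff=5 [FAIL (|-1-4|=5 > 1)], height=5
  node 5: h_left=-1, h_right=5, diff=6 [FAIL (|-1-5|=6 > 1)], height=6
  node 2: h_left=-1, h_right=6, diff=7 [FAIL (|-1-6|=7 > 1)], height=7
Node 30 violates the condition: |-1 - 1| = 2 > 1.
Result: Not balanced


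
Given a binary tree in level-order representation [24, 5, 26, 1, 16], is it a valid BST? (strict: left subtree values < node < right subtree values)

Level-order array: [24, 5, 26, 1, 16]
Validate using subtree bounds (lo, hi): at each node, require lo < value < hi,
then recurse left with hi=value and right with lo=value.
Preorder trace (stopping at first violation):
  at node 24 with bounds (-inf, +inf): OK
  at node 5 with bounds (-inf, 24): OK
  at node 1 with bounds (-inf, 5): OK
  at node 16 with bounds (5, 24): OK
  at node 26 with bounds (24, +inf): OK
No violation found at any node.
Result: Valid BST


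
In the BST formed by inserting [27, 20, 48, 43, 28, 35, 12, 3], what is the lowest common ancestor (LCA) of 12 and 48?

Tree insertion order: [27, 20, 48, 43, 28, 35, 12, 3]
Tree (level-order array): [27, 20, 48, 12, None, 43, None, 3, None, 28, None, None, None, None, 35]
In a BST, the LCA of p=12, q=48 is the first node v on the
root-to-leaf path with p <= v <= q (go left if both < v, right if both > v).
Walk from root:
  at 27: 12 <= 27 <= 48, this is the LCA
LCA = 27


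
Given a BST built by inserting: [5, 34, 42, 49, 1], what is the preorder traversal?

Tree insertion order: [5, 34, 42, 49, 1]
Tree (level-order array): [5, 1, 34, None, None, None, 42, None, 49]
Preorder traversal: [5, 1, 34, 42, 49]


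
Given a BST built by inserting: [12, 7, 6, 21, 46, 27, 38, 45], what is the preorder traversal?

Tree insertion order: [12, 7, 6, 21, 46, 27, 38, 45]
Tree (level-order array): [12, 7, 21, 6, None, None, 46, None, None, 27, None, None, 38, None, 45]
Preorder traversal: [12, 7, 6, 21, 46, 27, 38, 45]


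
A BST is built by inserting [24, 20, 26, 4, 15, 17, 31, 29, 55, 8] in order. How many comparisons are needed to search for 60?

Search path for 60: 24 -> 26 -> 31 -> 55
Found: False
Comparisons: 4


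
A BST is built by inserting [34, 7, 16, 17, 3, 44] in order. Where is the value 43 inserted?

Starting tree (level order): [34, 7, 44, 3, 16, None, None, None, None, None, 17]
Insertion path: 34 -> 44
Result: insert 43 as left child of 44
Final tree (level order): [34, 7, 44, 3, 16, 43, None, None, None, None, 17]


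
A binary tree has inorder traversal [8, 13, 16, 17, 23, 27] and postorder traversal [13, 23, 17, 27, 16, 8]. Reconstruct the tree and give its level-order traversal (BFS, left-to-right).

Inorder:   [8, 13, 16, 17, 23, 27]
Postorder: [13, 23, 17, 27, 16, 8]
Algorithm: postorder visits root last, so walk postorder right-to-left;
each value is the root of the current inorder slice — split it at that
value, recurse on the right subtree first, then the left.
Recursive splits:
  root=8; inorder splits into left=[], right=[13, 16, 17, 23, 27]
  root=16; inorder splits into left=[13], right=[17, 23, 27]
  root=27; inorder splits into left=[17, 23], right=[]
  root=17; inorder splits into left=[], right=[23]
  root=23; inorder splits into left=[], right=[]
  root=13; inorder splits into left=[], right=[]
Reconstructed level-order: [8, 16, 13, 27, 17, 23]


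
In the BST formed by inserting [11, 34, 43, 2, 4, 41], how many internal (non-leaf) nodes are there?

Tree built from: [11, 34, 43, 2, 4, 41]
Tree (level-order array): [11, 2, 34, None, 4, None, 43, None, None, 41]
Rule: An internal node has at least one child.
Per-node child counts:
  node 11: 2 child(ren)
  node 2: 1 child(ren)
  node 4: 0 child(ren)
  node 34: 1 child(ren)
  node 43: 1 child(ren)
  node 41: 0 child(ren)
Matching nodes: [11, 2, 34, 43]
Count of internal (non-leaf) nodes: 4


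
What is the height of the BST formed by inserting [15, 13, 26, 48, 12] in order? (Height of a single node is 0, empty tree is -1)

Insertion order: [15, 13, 26, 48, 12]
Tree (level-order array): [15, 13, 26, 12, None, None, 48]
Compute height bottom-up (empty subtree = -1):
  height(12) = 1 + max(-1, -1) = 0
  height(13) = 1 + max(0, -1) = 1
  height(48) = 1 + max(-1, -1) = 0
  height(26) = 1 + max(-1, 0) = 1
  height(15) = 1 + max(1, 1) = 2
Height = 2


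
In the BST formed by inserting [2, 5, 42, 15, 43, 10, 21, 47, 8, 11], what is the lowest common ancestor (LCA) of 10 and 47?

Tree insertion order: [2, 5, 42, 15, 43, 10, 21, 47, 8, 11]
Tree (level-order array): [2, None, 5, None, 42, 15, 43, 10, 21, None, 47, 8, 11]
In a BST, the LCA of p=10, q=47 is the first node v on the
root-to-leaf path with p <= v <= q (go left if both < v, right if both > v).
Walk from root:
  at 2: both 10 and 47 > 2, go right
  at 5: both 10 and 47 > 5, go right
  at 42: 10 <= 42 <= 47, this is the LCA
LCA = 42


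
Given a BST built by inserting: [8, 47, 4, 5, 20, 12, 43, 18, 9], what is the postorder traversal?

Tree insertion order: [8, 47, 4, 5, 20, 12, 43, 18, 9]
Tree (level-order array): [8, 4, 47, None, 5, 20, None, None, None, 12, 43, 9, 18]
Postorder traversal: [5, 4, 9, 18, 12, 43, 20, 47, 8]


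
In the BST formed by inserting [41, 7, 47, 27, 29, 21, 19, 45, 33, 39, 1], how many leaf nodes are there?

Tree built from: [41, 7, 47, 27, 29, 21, 19, 45, 33, 39, 1]
Tree (level-order array): [41, 7, 47, 1, 27, 45, None, None, None, 21, 29, None, None, 19, None, None, 33, None, None, None, 39]
Rule: A leaf has 0 children.
Per-node child counts:
  node 41: 2 child(ren)
  node 7: 2 child(ren)
  node 1: 0 child(ren)
  node 27: 2 child(ren)
  node 21: 1 child(ren)
  node 19: 0 child(ren)
  node 29: 1 child(ren)
  node 33: 1 child(ren)
  node 39: 0 child(ren)
  node 47: 1 child(ren)
  node 45: 0 child(ren)
Matching nodes: [1, 19, 39, 45]
Count of leaf nodes: 4


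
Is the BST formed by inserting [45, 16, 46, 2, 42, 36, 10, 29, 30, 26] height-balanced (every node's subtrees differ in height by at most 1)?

Tree (level-order array): [45, 16, 46, 2, 42, None, None, None, 10, 36, None, None, None, 29, None, 26, 30]
Definition: a tree is height-balanced if, at every node, |h(left) - h(right)| <= 1 (empty subtree has height -1).
Bottom-up per-node check:
  node 10: h_left=-1, h_right=-1, diff=0 [OK], height=0
  node 2: h_left=-1, h_right=0, diff=1 [OK], height=1
  node 26: h_left=-1, h_right=-1, diff=0 [OK], height=0
  node 30: h_left=-1, h_right=-1, diff=0 [OK], height=0
  node 29: h_left=0, h_right=0, diff=0 [OK], height=1
  node 36: h_left=1, h_right=-1, diff=2 [FAIL (|1--1|=2 > 1)], height=2
  node 42: h_left=2, h_right=-1, diff=3 [FAIL (|2--1|=3 > 1)], height=3
  node 16: h_left=1, h_right=3, diff=2 [FAIL (|1-3|=2 > 1)], height=4
  node 46: h_left=-1, h_right=-1, diff=0 [OK], height=0
  node 45: h_left=4, h_right=0, diff=4 [FAIL (|4-0|=4 > 1)], height=5
Node 36 violates the condition: |1 - -1| = 2 > 1.
Result: Not balanced


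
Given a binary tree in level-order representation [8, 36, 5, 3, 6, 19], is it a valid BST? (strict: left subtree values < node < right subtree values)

Level-order array: [8, 36, 5, 3, 6, 19]
Validate using subtree bounds (lo, hi): at each node, require lo < value < hi,
then recurse left with hi=value and right with lo=value.
Preorder trace (stopping at first violation):
  at node 8 with bounds (-inf, +inf): OK
  at node 36 with bounds (-inf, 8): VIOLATION
Node 36 violates its bound: not (-inf < 36 < 8).
Result: Not a valid BST


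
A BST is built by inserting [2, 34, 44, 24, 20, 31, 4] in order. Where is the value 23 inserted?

Starting tree (level order): [2, None, 34, 24, 44, 20, 31, None, None, 4]
Insertion path: 2 -> 34 -> 24 -> 20
Result: insert 23 as right child of 20
Final tree (level order): [2, None, 34, 24, 44, 20, 31, None, None, 4, 23]


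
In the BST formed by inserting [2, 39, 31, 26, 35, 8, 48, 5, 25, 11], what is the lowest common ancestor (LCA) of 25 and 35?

Tree insertion order: [2, 39, 31, 26, 35, 8, 48, 5, 25, 11]
Tree (level-order array): [2, None, 39, 31, 48, 26, 35, None, None, 8, None, None, None, 5, 25, None, None, 11]
In a BST, the LCA of p=25, q=35 is the first node v on the
root-to-leaf path with p <= v <= q (go left if both < v, right if both > v).
Walk from root:
  at 2: both 25 and 35 > 2, go right
  at 39: both 25 and 35 < 39, go left
  at 31: 25 <= 31 <= 35, this is the LCA
LCA = 31


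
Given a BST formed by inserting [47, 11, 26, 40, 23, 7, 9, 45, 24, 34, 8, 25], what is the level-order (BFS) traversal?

Tree insertion order: [47, 11, 26, 40, 23, 7, 9, 45, 24, 34, 8, 25]
Tree (level-order array): [47, 11, None, 7, 26, None, 9, 23, 40, 8, None, None, 24, 34, 45, None, None, None, 25]
BFS from the root, enqueuing left then right child of each popped node:
  queue [47] -> pop 47, enqueue [11], visited so far: [47]
  queue [11] -> pop 11, enqueue [7, 26], visited so far: [47, 11]
  queue [7, 26] -> pop 7, enqueue [9], visited so far: [47, 11, 7]
  queue [26, 9] -> pop 26, enqueue [23, 40], visited so far: [47, 11, 7, 26]
  queue [9, 23, 40] -> pop 9, enqueue [8], visited so far: [47, 11, 7, 26, 9]
  queue [23, 40, 8] -> pop 23, enqueue [24], visited so far: [47, 11, 7, 26, 9, 23]
  queue [40, 8, 24] -> pop 40, enqueue [34, 45], visited so far: [47, 11, 7, 26, 9, 23, 40]
  queue [8, 24, 34, 45] -> pop 8, enqueue [none], visited so far: [47, 11, 7, 26, 9, 23, 40, 8]
  queue [24, 34, 45] -> pop 24, enqueue [25], visited so far: [47, 11, 7, 26, 9, 23, 40, 8, 24]
  queue [34, 45, 25] -> pop 34, enqueue [none], visited so far: [47, 11, 7, 26, 9, 23, 40, 8, 24, 34]
  queue [45, 25] -> pop 45, enqueue [none], visited so far: [47, 11, 7, 26, 9, 23, 40, 8, 24, 34, 45]
  queue [25] -> pop 25, enqueue [none], visited so far: [47, 11, 7, 26, 9, 23, 40, 8, 24, 34, 45, 25]
Result: [47, 11, 7, 26, 9, 23, 40, 8, 24, 34, 45, 25]


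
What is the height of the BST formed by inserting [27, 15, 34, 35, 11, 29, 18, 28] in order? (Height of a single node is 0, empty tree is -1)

Insertion order: [27, 15, 34, 35, 11, 29, 18, 28]
Tree (level-order array): [27, 15, 34, 11, 18, 29, 35, None, None, None, None, 28]
Compute height bottom-up (empty subtree = -1):
  height(11) = 1 + max(-1, -1) = 0
  height(18) = 1 + max(-1, -1) = 0
  height(15) = 1 + max(0, 0) = 1
  height(28) = 1 + max(-1, -1) = 0
  height(29) = 1 + max(0, -1) = 1
  height(35) = 1 + max(-1, -1) = 0
  height(34) = 1 + max(1, 0) = 2
  height(27) = 1 + max(1, 2) = 3
Height = 3


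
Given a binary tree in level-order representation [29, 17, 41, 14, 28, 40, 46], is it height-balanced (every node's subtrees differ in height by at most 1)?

Tree (level-order array): [29, 17, 41, 14, 28, 40, 46]
Definition: a tree is height-balanced if, at every node, |h(left) - h(right)| <= 1 (empty subtree has height -1).
Bottom-up per-node check:
  node 14: h_left=-1, h_right=-1, diff=0 [OK], height=0
  node 28: h_left=-1, h_right=-1, diff=0 [OK], height=0
  node 17: h_left=0, h_right=0, diff=0 [OK], height=1
  node 40: h_left=-1, h_right=-1, diff=0 [OK], height=0
  node 46: h_left=-1, h_right=-1, diff=0 [OK], height=0
  node 41: h_left=0, h_right=0, diff=0 [OK], height=1
  node 29: h_left=1, h_right=1, diff=0 [OK], height=2
All nodes satisfy the balance condition.
Result: Balanced


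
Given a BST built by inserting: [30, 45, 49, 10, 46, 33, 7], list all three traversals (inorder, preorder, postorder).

Tree insertion order: [30, 45, 49, 10, 46, 33, 7]
Tree (level-order array): [30, 10, 45, 7, None, 33, 49, None, None, None, None, 46]
Inorder (L, root, R): [7, 10, 30, 33, 45, 46, 49]
Preorder (root, L, R): [30, 10, 7, 45, 33, 49, 46]
Postorder (L, R, root): [7, 10, 33, 46, 49, 45, 30]


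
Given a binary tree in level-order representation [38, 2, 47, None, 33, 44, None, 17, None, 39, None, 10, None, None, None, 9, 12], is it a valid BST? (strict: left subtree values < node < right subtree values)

Level-order array: [38, 2, 47, None, 33, 44, None, 17, None, 39, None, 10, None, None, None, 9, 12]
Validate using subtree bounds (lo, hi): at each node, require lo < value < hi,
then recurse left with hi=value and right with lo=value.
Preorder trace (stopping at first violation):
  at node 38 with bounds (-inf, +inf): OK
  at node 2 with bounds (-inf, 38): OK
  at node 33 with bounds (2, 38): OK
  at node 17 with bounds (2, 33): OK
  at node 10 with bounds (2, 17): OK
  at node 9 with bounds (2, 10): OK
  at node 12 with bounds (10, 17): OK
  at node 47 with bounds (38, +inf): OK
  at node 44 with bounds (38, 47): OK
  at node 39 with bounds (38, 44): OK
No violation found at any node.
Result: Valid BST
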